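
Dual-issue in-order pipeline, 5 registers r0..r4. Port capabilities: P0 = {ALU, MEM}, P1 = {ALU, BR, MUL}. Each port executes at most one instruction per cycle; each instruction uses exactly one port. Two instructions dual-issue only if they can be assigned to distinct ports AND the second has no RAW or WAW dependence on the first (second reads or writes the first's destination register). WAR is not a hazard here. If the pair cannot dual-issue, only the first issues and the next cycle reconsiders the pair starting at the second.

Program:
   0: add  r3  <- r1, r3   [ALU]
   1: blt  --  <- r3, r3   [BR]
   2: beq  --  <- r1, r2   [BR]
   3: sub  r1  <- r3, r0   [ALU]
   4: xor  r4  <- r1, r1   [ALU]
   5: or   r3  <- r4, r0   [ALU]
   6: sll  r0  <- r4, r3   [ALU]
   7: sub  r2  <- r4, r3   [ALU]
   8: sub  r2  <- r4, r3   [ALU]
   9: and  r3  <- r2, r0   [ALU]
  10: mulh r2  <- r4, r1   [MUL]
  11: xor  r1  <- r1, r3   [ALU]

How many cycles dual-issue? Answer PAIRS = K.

PAIRS = 3

c0: i0 add  RAW r3
c1: i1 blt  no-port BR/BR
c2: i2,i3 beq/sub  2-wide
c3: i4 xor  RAW r4
c4: i5 or  RAW r3
c5: i6,i7 sll/sub  2-wide
c6: i8 sub  RAW r2
c7: i9,i10 and/mulh  2-wide
c8: i11 xor  tail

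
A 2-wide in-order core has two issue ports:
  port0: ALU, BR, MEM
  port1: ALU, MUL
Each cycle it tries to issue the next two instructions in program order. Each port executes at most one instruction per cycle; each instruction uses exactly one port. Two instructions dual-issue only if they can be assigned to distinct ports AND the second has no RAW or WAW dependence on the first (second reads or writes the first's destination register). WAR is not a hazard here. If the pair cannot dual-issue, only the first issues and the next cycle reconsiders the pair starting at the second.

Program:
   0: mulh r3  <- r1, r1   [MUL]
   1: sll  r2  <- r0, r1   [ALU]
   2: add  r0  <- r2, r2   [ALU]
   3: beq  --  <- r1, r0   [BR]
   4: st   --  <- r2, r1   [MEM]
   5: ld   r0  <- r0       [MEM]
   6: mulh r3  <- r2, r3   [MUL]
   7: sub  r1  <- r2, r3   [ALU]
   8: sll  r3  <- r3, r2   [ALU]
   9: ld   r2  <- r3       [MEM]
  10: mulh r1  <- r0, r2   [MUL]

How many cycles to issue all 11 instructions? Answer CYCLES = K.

CYCLES = 8

c0: i0/i1 mulh sll  pair
c1: i2 add  RAW r0
c2: i3 beq  no-port BR/MEM
c3: i4 st  no-port MEM/MEM
c4: i5/i6 ld mulh  pair
c5: i7/i8 sub sll  pair
c6: i9 ld  RAW r2
c7: i10 mulh  tail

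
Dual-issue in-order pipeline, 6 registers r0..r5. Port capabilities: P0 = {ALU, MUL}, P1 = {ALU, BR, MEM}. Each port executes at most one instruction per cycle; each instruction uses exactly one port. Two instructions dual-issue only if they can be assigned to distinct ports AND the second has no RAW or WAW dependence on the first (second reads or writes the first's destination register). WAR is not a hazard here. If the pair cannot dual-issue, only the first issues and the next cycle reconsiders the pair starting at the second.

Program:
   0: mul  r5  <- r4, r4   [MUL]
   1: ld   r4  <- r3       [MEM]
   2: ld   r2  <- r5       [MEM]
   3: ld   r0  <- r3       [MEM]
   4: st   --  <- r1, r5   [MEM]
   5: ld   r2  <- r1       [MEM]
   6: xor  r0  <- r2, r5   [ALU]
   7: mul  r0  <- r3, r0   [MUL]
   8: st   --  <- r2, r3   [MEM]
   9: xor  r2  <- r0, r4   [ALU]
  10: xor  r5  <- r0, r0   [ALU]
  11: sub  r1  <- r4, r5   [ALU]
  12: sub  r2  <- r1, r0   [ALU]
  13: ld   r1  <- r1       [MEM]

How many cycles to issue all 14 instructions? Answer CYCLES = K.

CYCLES = 10

t=0 i0,i1:mul.MUL+ld.MEM ; pair
t=1 i2:ld.MEM ; no-port MEM/MEM
t=2 i3:ld.MEM ; no-port MEM/MEM
t=3 i4:st.MEM ; no-port MEM/MEM
t=4 i5:ld.MEM ; RAW r2
t=5 i6:xor.ALU ; RAW+WAW r0
t=6 i7,i8:mul.MUL+st.MEM ; pair
t=7 i9,i10:xor.ALU+xor.ALU ; pair
t=8 i11:sub.ALU ; RAW r1
t=9 i12,i13:sub.ALU+ld.MEM ; pair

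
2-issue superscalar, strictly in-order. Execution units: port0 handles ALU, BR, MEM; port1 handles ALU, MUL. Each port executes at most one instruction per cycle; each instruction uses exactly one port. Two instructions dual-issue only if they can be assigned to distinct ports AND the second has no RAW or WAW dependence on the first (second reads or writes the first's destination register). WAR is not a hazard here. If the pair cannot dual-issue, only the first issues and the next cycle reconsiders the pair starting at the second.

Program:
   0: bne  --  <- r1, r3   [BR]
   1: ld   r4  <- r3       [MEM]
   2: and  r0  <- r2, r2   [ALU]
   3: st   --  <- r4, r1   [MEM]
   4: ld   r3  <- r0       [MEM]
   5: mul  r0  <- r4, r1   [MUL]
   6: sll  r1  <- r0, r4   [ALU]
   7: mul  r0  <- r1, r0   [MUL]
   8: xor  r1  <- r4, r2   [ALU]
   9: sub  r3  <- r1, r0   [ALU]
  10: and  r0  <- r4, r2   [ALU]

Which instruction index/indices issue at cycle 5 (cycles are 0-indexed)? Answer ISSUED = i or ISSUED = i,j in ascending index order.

ISSUED = 7,8

c0: i0 bne.BR  no-port BR/MEM
c1: i1,i2 ld.MEM/and.ALU  pair
c2: i3 st.MEM  no-port MEM/MEM
c3: i4,i5 ld.MEM/mul.MUL  pair
c4: i6 sll.ALU  RAW r1
c5: i7,i8 mul.MUL/xor.ALU  pair
c6: i9,i10 sub.ALU/and.ALU  pair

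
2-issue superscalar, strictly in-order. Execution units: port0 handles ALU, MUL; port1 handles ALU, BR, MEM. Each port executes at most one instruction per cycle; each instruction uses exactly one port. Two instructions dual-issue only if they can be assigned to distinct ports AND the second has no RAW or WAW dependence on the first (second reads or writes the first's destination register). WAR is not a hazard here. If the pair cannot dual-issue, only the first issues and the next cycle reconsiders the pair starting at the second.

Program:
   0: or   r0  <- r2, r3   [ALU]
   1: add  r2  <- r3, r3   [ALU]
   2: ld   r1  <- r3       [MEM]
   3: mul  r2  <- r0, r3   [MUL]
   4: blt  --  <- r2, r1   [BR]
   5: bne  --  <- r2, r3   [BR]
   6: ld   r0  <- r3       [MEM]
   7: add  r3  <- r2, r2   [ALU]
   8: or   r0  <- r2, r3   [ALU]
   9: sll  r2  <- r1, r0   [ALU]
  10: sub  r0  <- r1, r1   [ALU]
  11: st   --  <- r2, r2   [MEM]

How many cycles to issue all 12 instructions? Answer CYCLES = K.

CYCLES = 8

#0 head=0: or+add i0/i1 dual
#1 head=2: ld+mul i2/i3 dual
#2 head=4: blt i4 no-port BR/BR
#3 head=5: bne i5 no-port BR/MEM
#4 head=6: ld+add i6/i7 dual
#5 head=8: or i8 RAW r0
#6 head=9: sll+sub i9/i10 dual
#7 head=11: st i11 tail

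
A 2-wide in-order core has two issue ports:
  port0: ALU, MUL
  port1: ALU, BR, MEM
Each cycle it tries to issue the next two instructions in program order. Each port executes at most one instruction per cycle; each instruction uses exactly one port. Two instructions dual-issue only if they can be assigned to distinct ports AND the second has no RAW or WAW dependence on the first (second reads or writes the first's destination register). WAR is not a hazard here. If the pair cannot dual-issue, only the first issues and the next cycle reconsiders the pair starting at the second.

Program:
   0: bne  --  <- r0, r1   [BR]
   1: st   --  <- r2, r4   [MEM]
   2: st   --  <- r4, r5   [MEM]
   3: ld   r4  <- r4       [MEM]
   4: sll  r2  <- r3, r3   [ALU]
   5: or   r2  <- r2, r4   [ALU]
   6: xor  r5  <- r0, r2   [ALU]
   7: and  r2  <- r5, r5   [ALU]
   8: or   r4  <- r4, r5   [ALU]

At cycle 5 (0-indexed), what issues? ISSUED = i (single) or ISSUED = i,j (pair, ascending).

ISSUED = 6

0. bne @i0  | no-port BR/MEM
1. st @i1  | no-port MEM/MEM
2. st @i2  | no-port MEM/MEM
3. ld;sll @i3,i4  | 2-wide
4. or @i5  | RAW r2
5. xor @i6  | RAW r5
6. and;or @i7,i8  | 2-wide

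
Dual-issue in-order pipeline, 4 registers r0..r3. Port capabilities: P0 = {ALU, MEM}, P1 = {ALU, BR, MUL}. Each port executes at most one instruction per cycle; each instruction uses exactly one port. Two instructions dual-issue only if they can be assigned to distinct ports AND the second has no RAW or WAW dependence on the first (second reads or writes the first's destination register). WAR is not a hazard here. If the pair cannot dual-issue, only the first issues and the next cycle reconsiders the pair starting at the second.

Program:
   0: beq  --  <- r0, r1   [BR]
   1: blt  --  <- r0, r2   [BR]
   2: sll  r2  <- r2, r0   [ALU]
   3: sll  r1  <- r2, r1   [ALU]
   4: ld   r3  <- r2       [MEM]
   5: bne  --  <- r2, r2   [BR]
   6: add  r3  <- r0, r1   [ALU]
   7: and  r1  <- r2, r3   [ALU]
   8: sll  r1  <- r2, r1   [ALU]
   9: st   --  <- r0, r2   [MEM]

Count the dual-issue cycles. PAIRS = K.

c0: i0 beq.BR  no-port BR/BR
c1: i1,i2 blt.BR;sll.ALU  2-wide
c2: i3,i4 sll.ALU;ld.MEM  2-wide
c3: i5,i6 bne.BR;add.ALU  2-wide
c4: i7 and.ALU  RAW+WAW r1
c5: i8,i9 sll.ALU;st.MEM  2-wide

PAIRS = 4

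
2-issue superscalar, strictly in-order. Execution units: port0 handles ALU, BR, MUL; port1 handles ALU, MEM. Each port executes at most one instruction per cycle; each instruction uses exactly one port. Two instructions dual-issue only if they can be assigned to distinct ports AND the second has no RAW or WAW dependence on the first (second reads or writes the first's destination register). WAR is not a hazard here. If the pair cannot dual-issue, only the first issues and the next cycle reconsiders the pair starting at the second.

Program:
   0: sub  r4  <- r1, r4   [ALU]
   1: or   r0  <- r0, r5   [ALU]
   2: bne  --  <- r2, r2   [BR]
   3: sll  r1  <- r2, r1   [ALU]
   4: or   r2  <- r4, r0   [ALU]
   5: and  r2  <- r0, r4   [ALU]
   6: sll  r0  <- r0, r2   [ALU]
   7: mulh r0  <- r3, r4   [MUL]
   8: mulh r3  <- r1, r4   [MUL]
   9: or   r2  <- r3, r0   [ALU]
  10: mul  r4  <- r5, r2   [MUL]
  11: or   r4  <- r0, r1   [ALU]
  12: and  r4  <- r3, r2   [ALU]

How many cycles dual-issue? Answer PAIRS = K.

PAIRS = 2

#0 head=0: sub.ALU/or.ALU i0&i1 dual
#1 head=2: bne.BR/sll.ALU i2&i3 dual
#2 head=4: or.ALU i4 WAW r2
#3 head=5: and.ALU i5 RAW r2
#4 head=6: sll.ALU i6 WAW r0
#5 head=7: mulh.MUL i7 no-port MUL/MUL
#6 head=8: mulh.MUL i8 RAW r3
#7 head=9: or.ALU i9 RAW r2
#8 head=10: mul.MUL i10 WAW r4
#9 head=11: or.ALU i11 WAW r4
#10 head=12: and.ALU i12 tail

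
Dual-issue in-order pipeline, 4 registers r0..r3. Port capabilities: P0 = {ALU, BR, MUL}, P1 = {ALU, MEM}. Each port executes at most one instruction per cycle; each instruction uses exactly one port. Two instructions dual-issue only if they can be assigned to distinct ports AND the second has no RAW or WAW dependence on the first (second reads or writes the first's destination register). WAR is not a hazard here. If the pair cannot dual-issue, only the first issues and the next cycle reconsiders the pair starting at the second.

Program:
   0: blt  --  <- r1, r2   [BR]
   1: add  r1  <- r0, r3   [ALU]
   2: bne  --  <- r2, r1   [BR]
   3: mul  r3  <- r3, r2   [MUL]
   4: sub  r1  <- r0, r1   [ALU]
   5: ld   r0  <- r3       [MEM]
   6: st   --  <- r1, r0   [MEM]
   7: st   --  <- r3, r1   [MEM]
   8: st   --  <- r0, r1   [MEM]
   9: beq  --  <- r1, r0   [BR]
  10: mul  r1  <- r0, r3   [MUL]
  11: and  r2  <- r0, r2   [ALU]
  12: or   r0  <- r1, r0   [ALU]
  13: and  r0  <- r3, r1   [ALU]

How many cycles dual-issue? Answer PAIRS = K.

PAIRS = 4

#0 head=0: blt;add i0+i1 2-wide
#1 head=2: bne i2 no-port BR/MUL
#2 head=3: mul;sub i3+i4 2-wide
#3 head=5: ld i5 no-port MEM/MEM
#4 head=6: st i6 no-port MEM/MEM
#5 head=7: st i7 no-port MEM/MEM
#6 head=8: st;beq i8+i9 2-wide
#7 head=10: mul;and i10+i11 2-wide
#8 head=12: or i12 WAW r0
#9 head=13: and i13 tail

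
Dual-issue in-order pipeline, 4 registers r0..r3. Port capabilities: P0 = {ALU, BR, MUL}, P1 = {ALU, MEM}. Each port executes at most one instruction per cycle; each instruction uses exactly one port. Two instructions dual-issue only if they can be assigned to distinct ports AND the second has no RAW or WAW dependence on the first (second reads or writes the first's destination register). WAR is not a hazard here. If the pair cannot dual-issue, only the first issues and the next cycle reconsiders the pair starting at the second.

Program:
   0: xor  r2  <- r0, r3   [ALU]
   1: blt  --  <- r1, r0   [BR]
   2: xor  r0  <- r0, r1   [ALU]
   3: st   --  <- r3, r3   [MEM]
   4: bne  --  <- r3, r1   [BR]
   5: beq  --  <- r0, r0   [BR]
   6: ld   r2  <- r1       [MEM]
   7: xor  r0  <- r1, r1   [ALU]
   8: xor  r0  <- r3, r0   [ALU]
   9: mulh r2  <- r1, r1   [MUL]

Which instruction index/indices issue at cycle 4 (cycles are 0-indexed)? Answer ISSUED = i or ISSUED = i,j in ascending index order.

ISSUED = 7

c0: i0/i1 xor.ALU/blt.BR  pair
c1: i2/i3 xor.ALU/st.MEM  pair
c2: i4 bne.BR  no-port BR/BR
c3: i5/i6 beq.BR/ld.MEM  pair
c4: i7 xor.ALU  RAW+WAW r0
c5: i8/i9 xor.ALU/mulh.MUL  pair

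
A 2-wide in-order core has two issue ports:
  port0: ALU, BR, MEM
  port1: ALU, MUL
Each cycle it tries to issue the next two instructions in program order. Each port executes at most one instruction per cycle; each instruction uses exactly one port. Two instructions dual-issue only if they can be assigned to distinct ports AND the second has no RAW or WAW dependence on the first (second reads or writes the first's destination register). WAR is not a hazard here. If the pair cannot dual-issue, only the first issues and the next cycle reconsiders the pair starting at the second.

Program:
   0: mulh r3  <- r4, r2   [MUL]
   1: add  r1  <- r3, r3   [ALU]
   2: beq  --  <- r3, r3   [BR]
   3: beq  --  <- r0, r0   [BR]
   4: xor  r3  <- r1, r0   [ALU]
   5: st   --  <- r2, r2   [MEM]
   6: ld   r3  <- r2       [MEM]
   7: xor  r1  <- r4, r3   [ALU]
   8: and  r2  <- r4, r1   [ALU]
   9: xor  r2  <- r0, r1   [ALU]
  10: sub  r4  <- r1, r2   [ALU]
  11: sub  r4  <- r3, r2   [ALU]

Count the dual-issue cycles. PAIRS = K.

c0: i0 mulh  RAW r3
c1: i1&i2 add+beq  pair
c2: i3&i4 beq+xor  pair
c3: i5 st  no-port MEM/MEM
c4: i6 ld  RAW r3
c5: i7 xor  RAW r1
c6: i8 and  WAW r2
c7: i9 xor  RAW r2
c8: i10 sub  WAW r4
c9: i11 sub  tail

PAIRS = 2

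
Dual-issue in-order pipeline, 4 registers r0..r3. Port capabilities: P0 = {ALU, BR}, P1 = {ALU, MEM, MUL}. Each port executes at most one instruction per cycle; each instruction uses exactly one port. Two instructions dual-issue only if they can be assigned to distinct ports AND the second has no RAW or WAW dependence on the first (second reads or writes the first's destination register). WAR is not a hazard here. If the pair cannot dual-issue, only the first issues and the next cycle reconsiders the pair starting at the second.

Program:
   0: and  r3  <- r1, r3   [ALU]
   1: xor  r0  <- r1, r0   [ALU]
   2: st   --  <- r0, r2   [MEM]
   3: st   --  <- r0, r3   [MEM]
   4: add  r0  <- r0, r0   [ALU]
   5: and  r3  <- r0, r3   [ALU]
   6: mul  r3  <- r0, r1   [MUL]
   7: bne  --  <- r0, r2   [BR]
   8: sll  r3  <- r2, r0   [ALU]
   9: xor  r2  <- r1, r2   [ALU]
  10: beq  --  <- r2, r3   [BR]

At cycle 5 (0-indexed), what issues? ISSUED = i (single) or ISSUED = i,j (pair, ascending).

ISSUED = 8,9

c0: i0+i1 and/xor  2-wide
c1: i2 st  no-port MEM/MEM
c2: i3+i4 st/add  2-wide
c3: i5 and  WAW r3
c4: i6+i7 mul/bne  2-wide
c5: i8+i9 sll/xor  2-wide
c6: i10 beq  tail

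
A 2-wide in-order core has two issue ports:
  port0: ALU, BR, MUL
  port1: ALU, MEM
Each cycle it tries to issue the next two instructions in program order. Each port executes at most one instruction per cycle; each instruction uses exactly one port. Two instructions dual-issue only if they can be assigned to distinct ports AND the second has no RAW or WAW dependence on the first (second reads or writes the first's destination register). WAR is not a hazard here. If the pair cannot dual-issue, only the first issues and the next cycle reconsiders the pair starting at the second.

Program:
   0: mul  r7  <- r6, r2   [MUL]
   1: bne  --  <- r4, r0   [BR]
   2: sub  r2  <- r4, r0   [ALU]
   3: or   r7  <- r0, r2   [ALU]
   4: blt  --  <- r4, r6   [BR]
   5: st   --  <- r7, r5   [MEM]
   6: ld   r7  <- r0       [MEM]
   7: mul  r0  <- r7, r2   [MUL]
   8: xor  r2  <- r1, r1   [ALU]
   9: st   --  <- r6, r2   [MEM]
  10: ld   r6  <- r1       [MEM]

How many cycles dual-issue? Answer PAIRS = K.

PAIRS = 3

c0: i0 mul  no-port MUL/BR
c1: i1/i2 bne;sub  dual
c2: i3/i4 or;blt  dual
c3: i5 st  no-port MEM/MEM
c4: i6 ld  RAW r7
c5: i7/i8 mul;xor  dual
c6: i9 st  no-port MEM/MEM
c7: i10 ld  tail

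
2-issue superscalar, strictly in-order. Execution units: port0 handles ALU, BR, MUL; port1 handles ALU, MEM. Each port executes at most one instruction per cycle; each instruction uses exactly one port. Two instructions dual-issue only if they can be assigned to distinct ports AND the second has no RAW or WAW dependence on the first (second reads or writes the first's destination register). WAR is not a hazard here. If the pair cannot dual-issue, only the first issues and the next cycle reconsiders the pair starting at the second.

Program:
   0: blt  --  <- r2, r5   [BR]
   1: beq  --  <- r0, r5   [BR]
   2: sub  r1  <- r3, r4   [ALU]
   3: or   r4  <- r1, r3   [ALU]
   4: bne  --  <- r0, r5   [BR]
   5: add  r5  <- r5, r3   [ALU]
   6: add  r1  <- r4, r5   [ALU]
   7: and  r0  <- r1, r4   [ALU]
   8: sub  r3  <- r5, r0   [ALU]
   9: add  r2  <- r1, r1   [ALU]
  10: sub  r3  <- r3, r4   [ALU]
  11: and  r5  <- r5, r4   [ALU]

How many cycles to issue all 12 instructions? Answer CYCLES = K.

[0] i0  blt.BR  -- no-port BR/BR
[1] i1,i2  beq.BR sub.ALU  -- dual
[2] i3,i4  or.ALU bne.BR  -- dual
[3] i5  add.ALU  -- RAW r5
[4] i6  add.ALU  -- RAW r1
[5] i7  and.ALU  -- RAW r0
[6] i8,i9  sub.ALU add.ALU  -- dual
[7] i10,i11  sub.ALU and.ALU  -- dual

CYCLES = 8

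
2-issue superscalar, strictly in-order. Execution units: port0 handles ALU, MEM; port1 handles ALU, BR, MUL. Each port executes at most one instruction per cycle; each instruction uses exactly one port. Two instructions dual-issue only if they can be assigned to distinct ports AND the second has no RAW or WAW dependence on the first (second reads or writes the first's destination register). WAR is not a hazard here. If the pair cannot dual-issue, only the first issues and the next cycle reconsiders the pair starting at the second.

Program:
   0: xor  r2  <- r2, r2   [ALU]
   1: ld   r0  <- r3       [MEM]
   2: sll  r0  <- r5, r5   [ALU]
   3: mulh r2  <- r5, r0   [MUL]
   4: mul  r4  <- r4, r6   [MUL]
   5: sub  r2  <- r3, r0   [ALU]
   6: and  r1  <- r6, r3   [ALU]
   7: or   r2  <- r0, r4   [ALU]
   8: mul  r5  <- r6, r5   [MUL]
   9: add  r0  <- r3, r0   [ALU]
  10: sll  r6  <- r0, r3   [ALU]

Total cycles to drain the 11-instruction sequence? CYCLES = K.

CYCLES = 7

  cy0 -> i0+i1 (xor.ALU/ld.MEM) pair
  cy1 -> i2 (sll.ALU) RAW r0
  cy2 -> i3 (mulh.MUL) no-port MUL/MUL
  cy3 -> i4+i5 (mul.MUL/sub.ALU) pair
  cy4 -> i6+i7 (and.ALU/or.ALU) pair
  cy5 -> i8+i9 (mul.MUL/add.ALU) pair
  cy6 -> i10 (sll.ALU) tail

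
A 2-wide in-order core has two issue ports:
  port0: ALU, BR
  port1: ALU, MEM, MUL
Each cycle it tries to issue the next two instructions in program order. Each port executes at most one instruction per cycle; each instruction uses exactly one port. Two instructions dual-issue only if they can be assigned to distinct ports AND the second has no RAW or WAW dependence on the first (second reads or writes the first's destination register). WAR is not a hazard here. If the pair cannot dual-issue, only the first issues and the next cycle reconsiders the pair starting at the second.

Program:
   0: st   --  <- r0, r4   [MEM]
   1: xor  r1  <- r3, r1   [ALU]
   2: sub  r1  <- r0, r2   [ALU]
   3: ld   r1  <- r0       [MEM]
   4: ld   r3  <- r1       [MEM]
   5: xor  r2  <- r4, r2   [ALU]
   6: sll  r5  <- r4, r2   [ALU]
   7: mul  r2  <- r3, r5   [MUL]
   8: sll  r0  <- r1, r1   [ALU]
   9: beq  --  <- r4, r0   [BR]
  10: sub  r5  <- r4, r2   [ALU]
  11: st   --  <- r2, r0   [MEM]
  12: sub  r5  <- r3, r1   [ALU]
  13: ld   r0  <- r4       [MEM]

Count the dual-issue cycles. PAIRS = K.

[0] i0/i1  st.MEM;xor.ALU  -- dual
[1] i2  sub.ALU  -- WAW r1
[2] i3  ld.MEM  -- no-port MEM/MEM
[3] i4/i5  ld.MEM;xor.ALU  -- dual
[4] i6  sll.ALU  -- RAW r5
[5] i7/i8  mul.MUL;sll.ALU  -- dual
[6] i9/i10  beq.BR;sub.ALU  -- dual
[7] i11/i12  st.MEM;sub.ALU  -- dual
[8] i13  ld.MEM  -- tail

PAIRS = 5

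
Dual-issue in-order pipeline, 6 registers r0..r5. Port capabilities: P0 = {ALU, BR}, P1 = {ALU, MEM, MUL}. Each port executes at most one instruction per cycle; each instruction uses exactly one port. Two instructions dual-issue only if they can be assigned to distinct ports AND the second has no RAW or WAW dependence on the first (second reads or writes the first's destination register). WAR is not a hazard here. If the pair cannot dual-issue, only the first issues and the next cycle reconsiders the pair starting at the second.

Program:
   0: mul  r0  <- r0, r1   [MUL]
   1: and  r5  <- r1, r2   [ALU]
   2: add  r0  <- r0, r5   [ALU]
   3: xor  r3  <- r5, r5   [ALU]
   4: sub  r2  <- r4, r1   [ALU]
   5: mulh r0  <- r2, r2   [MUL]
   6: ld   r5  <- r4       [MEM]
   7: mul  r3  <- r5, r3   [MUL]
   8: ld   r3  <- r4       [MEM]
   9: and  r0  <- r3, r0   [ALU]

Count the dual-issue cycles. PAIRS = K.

PAIRS = 2

t=0 i0/i1:mul+and ; pair
t=1 i2/i3:add+xor ; pair
t=2 i4:sub ; RAW r2
t=3 i5:mulh ; no-port MUL/MEM
t=4 i6:ld ; no-port MEM/MUL
t=5 i7:mul ; no-port MUL/MEM
t=6 i8:ld ; RAW r3
t=7 i9:and ; tail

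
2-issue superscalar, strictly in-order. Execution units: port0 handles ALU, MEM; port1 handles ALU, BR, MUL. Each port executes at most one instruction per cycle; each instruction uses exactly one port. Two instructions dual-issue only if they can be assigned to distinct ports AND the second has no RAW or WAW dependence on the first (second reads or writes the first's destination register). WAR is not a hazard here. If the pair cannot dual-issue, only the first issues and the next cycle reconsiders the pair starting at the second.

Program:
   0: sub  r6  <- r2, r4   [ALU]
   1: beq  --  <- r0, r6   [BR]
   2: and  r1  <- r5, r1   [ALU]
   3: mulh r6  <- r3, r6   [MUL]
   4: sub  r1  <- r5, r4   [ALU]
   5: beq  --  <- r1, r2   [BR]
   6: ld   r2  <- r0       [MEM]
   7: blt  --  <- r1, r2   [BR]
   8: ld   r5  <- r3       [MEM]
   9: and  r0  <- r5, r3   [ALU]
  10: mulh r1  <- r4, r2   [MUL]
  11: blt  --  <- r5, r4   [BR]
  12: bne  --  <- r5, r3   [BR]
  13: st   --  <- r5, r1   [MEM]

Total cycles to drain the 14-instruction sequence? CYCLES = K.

#0 head=0: sub.ALU i0 RAW r6
#1 head=1: beq.BR+and.ALU i1,i2 2-wide
#2 head=3: mulh.MUL+sub.ALU i3,i4 2-wide
#3 head=5: beq.BR+ld.MEM i5,i6 2-wide
#4 head=7: blt.BR+ld.MEM i7,i8 2-wide
#5 head=9: and.ALU+mulh.MUL i9,i10 2-wide
#6 head=11: blt.BR i11 no-port BR/BR
#7 head=12: bne.BR+st.MEM i12,i13 2-wide

CYCLES = 8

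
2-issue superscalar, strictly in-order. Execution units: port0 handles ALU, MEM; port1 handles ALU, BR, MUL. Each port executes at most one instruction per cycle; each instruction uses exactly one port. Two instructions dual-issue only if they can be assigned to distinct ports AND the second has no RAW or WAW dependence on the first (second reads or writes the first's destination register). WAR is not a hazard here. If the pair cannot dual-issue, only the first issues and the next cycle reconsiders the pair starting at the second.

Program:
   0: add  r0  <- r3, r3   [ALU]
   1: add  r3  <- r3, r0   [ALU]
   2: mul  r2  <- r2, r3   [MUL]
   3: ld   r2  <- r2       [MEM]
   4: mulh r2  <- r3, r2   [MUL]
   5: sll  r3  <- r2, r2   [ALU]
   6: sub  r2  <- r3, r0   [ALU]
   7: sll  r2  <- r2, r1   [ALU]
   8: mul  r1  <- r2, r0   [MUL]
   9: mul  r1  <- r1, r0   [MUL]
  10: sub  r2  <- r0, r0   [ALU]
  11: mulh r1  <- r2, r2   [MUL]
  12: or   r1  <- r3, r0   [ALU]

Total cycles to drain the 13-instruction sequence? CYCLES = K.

CYCLES = 12

0. add @i0  | RAW r0
1. add @i1  | RAW r3
2. mul @i2  | RAW+WAW r2
3. ld @i3  | RAW+WAW r2
4. mulh @i4  | RAW r2
5. sll @i5  | RAW r3
6. sub @i6  | RAW+WAW r2
7. sll @i7  | RAW r2
8. mul @i8  | no-port MUL/MUL
9. mul+sub @i9&i10  | dual
10. mulh @i11  | WAW r1
11. or @i12  | tail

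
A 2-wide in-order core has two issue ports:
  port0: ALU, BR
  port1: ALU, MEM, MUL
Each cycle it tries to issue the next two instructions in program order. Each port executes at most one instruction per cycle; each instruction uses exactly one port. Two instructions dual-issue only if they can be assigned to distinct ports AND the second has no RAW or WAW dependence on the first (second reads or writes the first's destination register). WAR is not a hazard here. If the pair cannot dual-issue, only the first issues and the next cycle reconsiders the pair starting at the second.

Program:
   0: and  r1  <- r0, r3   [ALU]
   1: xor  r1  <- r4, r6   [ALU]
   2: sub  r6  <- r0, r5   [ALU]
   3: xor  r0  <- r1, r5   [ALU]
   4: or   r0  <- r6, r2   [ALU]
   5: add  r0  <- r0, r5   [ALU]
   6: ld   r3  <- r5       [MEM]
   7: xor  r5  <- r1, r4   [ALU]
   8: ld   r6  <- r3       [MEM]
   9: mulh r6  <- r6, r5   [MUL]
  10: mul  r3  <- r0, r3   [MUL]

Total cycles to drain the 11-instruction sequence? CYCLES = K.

CYCLES = 8

c0: i0 and.ALU  WAW r1
c1: i1/i2 xor.ALU sub.ALU  2-wide
c2: i3 xor.ALU  WAW r0
c3: i4 or.ALU  RAW+WAW r0
c4: i5/i6 add.ALU ld.MEM  2-wide
c5: i7/i8 xor.ALU ld.MEM  2-wide
c6: i9 mulh.MUL  no-port MUL/MUL
c7: i10 mul.MUL  tail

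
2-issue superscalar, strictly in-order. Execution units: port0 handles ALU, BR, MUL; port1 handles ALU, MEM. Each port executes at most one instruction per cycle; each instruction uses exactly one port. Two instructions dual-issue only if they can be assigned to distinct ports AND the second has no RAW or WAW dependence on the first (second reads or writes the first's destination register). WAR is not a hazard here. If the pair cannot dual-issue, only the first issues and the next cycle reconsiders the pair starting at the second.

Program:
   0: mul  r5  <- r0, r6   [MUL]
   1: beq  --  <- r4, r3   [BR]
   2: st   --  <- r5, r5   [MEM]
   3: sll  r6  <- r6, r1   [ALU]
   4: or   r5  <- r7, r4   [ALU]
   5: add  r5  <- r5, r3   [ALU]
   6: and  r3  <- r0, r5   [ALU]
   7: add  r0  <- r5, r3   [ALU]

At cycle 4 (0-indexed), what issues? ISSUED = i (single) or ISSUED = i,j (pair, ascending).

[0] i0  mul.MUL  -- no-port MUL/BR
[1] i1,i2  beq.BR;st.MEM  -- dual
[2] i3,i4  sll.ALU;or.ALU  -- dual
[3] i5  add.ALU  -- RAW r5
[4] i6  and.ALU  -- RAW r3
[5] i7  add.ALU  -- tail

ISSUED = 6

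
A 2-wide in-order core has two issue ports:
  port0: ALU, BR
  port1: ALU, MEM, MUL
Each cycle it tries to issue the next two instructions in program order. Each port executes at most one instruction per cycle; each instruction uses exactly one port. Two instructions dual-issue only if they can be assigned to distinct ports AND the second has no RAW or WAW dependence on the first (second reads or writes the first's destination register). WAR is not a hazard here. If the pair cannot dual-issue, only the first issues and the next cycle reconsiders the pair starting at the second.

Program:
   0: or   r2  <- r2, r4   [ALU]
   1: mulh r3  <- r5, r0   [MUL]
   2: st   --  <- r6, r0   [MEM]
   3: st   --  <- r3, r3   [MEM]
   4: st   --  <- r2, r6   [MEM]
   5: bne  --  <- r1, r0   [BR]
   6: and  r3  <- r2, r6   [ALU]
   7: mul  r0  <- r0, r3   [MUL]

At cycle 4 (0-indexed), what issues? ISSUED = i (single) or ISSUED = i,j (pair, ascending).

#0 head=0: or/mulh i0,i1 pair
#1 head=2: st i2 no-port MEM/MEM
#2 head=3: st i3 no-port MEM/MEM
#3 head=4: st/bne i4,i5 pair
#4 head=6: and i6 RAW r3
#5 head=7: mul i7 tail

ISSUED = 6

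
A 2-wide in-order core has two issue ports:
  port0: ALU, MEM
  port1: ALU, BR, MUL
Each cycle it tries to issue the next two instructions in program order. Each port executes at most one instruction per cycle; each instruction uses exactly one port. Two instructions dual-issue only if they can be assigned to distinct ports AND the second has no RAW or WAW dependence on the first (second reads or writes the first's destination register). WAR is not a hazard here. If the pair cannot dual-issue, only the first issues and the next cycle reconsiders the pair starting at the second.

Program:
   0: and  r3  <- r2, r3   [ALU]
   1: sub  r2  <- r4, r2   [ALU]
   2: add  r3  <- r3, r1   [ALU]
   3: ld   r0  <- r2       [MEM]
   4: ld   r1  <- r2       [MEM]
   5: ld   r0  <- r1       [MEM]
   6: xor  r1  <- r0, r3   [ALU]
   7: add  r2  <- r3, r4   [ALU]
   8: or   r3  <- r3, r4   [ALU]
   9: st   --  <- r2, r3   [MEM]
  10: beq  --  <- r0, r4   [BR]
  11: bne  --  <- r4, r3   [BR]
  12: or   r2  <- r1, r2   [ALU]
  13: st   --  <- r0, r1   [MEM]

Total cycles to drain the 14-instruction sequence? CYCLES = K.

CYCLES = 9

c0: i0+i1 and;sub  dual
c1: i2+i3 add;ld  dual
c2: i4 ld  no-port MEM/MEM
c3: i5 ld  RAW r0
c4: i6+i7 xor;add  dual
c5: i8 or  RAW r3
c6: i9+i10 st;beq  dual
c7: i11+i12 bne;or  dual
c8: i13 st  tail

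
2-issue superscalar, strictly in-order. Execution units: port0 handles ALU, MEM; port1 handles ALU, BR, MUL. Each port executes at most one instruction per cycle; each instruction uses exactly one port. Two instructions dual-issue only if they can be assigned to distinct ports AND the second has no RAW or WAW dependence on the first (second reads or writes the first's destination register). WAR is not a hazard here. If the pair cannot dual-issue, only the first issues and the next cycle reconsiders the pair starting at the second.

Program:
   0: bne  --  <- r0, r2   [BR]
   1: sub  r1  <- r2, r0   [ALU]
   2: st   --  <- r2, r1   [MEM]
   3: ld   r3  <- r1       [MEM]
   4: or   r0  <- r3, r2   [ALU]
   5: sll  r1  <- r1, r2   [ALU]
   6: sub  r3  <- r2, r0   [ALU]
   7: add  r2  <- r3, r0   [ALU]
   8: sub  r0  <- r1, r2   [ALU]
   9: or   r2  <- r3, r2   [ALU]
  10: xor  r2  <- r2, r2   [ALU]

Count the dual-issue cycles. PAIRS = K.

PAIRS = 3

  cy0 -> i0,i1 (bne.BR/sub.ALU) 2-wide
  cy1 -> i2 (st.MEM) no-port MEM/MEM
  cy2 -> i3 (ld.MEM) RAW r3
  cy3 -> i4,i5 (or.ALU/sll.ALU) 2-wide
  cy4 -> i6 (sub.ALU) RAW r3
  cy5 -> i7 (add.ALU) RAW r2
  cy6 -> i8,i9 (sub.ALU/or.ALU) 2-wide
  cy7 -> i10 (xor.ALU) tail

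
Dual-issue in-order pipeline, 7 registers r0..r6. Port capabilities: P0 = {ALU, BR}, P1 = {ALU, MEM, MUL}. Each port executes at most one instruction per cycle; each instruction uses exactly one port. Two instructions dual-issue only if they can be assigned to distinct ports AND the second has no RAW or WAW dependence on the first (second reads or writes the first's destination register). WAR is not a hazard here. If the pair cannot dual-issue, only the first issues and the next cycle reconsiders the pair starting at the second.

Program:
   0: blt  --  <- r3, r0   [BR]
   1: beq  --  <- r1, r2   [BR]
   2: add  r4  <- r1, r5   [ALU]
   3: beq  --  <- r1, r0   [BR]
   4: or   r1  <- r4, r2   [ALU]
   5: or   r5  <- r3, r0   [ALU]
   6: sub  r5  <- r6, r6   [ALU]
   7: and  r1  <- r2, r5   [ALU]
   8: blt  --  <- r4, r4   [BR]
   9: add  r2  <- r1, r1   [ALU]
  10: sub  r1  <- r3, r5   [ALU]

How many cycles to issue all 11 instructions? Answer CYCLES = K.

c0: i0 blt  no-port BR/BR
c1: i1,i2 beq add  2-wide
c2: i3,i4 beq or  2-wide
c3: i5 or  WAW r5
c4: i6 sub  RAW r5
c5: i7,i8 and blt  2-wide
c6: i9,i10 add sub  2-wide

CYCLES = 7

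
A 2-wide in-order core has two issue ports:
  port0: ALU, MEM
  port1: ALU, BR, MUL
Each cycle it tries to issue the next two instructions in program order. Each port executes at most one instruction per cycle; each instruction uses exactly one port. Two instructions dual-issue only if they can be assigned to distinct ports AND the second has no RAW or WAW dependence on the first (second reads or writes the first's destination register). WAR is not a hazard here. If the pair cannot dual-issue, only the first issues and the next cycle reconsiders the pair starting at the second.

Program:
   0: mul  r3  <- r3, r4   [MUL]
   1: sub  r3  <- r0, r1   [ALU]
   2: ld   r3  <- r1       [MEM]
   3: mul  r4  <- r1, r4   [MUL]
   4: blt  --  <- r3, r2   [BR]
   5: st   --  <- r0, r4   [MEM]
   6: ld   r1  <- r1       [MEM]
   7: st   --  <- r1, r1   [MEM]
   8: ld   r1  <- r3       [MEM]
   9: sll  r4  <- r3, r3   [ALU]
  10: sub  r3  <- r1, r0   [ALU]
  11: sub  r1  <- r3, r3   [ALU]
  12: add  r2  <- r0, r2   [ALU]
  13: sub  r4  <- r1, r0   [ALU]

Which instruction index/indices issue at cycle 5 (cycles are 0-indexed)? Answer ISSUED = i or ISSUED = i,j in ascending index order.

c0: i0 mul  WAW r3
c1: i1 sub  WAW r3
c2: i2&i3 ld/mul  dual
c3: i4&i5 blt/st  dual
c4: i6 ld  no-port MEM/MEM
c5: i7 st  no-port MEM/MEM
c6: i8&i9 ld/sll  dual
c7: i10 sub  RAW r3
c8: i11&i12 sub/add  dual
c9: i13 sub  tail

ISSUED = 7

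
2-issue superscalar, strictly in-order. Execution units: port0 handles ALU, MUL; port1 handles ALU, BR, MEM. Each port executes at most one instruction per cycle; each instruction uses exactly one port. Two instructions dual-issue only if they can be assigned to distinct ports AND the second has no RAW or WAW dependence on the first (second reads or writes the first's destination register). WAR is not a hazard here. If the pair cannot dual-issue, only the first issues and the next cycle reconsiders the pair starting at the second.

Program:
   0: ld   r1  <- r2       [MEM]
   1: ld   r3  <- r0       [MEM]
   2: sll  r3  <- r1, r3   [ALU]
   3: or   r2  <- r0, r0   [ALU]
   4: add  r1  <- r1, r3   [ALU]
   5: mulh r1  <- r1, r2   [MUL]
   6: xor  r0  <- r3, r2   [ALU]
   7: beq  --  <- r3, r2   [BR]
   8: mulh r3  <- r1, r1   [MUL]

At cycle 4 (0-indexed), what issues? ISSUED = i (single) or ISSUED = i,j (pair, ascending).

ISSUED = 5,6

#0 head=0: ld.MEM i0 no-port MEM/MEM
#1 head=1: ld.MEM i1 RAW+WAW r3
#2 head=2: sll.ALU;or.ALU i2,i3 pair
#3 head=4: add.ALU i4 RAW+WAW r1
#4 head=5: mulh.MUL;xor.ALU i5,i6 pair
#5 head=7: beq.BR;mulh.MUL i7,i8 pair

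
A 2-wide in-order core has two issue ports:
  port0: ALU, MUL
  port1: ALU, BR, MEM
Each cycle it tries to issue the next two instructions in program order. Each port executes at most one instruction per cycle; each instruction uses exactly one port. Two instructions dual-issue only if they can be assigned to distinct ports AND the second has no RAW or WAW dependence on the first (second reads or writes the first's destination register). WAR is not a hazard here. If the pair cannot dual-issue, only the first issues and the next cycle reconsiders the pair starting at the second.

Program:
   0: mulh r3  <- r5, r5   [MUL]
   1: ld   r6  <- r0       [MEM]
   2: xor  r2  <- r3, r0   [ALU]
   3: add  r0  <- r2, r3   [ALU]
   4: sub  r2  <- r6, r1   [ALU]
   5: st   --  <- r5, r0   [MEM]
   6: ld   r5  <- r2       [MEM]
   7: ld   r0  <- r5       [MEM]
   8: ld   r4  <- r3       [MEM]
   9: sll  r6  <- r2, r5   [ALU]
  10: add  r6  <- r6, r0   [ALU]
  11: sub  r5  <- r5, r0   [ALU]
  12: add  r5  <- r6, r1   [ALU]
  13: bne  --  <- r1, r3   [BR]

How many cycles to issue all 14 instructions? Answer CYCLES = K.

t=0 i0,i1:mulh ld ; 2-wide
t=1 i2:xor ; RAW r2
t=2 i3,i4:add sub ; 2-wide
t=3 i5:st ; no-port MEM/MEM
t=4 i6:ld ; no-port MEM/MEM
t=5 i7:ld ; no-port MEM/MEM
t=6 i8,i9:ld sll ; 2-wide
t=7 i10,i11:add sub ; 2-wide
t=8 i12,i13:add bne ; 2-wide

CYCLES = 9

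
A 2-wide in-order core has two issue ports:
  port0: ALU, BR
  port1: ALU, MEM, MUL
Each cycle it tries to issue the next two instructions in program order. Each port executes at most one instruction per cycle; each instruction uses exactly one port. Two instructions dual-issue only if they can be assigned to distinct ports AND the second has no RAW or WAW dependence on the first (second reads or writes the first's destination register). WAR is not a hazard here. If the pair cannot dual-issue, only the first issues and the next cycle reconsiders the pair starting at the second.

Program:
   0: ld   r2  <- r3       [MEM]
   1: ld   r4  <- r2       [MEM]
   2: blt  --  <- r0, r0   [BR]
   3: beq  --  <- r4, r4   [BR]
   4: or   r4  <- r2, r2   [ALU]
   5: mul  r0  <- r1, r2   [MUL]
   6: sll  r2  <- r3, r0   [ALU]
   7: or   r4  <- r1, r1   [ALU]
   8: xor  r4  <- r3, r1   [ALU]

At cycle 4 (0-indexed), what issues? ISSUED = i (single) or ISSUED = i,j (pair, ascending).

t=0 i0:ld ; no-port MEM/MEM
t=1 i1/i2:ld;blt ; dual
t=2 i3/i4:beq;or ; dual
t=3 i5:mul ; RAW r0
t=4 i6/i7:sll;or ; dual
t=5 i8:xor ; tail

ISSUED = 6,7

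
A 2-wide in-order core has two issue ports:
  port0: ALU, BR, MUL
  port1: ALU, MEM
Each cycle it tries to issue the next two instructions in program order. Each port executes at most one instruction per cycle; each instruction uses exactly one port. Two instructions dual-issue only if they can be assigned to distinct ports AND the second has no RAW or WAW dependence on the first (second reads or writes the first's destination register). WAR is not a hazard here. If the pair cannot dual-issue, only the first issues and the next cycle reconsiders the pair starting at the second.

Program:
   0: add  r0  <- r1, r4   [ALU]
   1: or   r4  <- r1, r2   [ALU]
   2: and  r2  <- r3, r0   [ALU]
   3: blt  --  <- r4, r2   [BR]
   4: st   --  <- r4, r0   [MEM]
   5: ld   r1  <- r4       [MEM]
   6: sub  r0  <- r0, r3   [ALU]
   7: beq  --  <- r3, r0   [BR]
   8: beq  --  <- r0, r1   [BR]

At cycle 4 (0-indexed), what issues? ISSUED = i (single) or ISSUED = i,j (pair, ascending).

ISSUED = 7

#0 head=0: add/or i0,i1 dual
#1 head=2: and i2 RAW r2
#2 head=3: blt/st i3,i4 dual
#3 head=5: ld/sub i5,i6 dual
#4 head=7: beq i7 no-port BR/BR
#5 head=8: beq i8 tail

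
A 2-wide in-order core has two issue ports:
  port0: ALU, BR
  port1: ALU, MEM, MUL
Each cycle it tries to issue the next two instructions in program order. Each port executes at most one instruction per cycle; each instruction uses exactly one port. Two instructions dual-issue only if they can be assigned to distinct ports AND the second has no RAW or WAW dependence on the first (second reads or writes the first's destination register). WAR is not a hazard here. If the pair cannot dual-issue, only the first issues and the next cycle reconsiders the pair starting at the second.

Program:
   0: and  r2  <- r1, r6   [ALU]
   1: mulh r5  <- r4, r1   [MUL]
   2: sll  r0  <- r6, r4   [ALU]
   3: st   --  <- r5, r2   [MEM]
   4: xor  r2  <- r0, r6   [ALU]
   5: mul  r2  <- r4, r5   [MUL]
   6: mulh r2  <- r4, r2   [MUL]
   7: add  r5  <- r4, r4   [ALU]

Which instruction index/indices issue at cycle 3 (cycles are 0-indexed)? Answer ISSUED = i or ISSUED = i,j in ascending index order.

ISSUED = 5

[0] i0+i1  and+mulh  -- 2-wide
[1] i2+i3  sll+st  -- 2-wide
[2] i4  xor  -- WAW r2
[3] i5  mul  -- no-port MUL/MUL
[4] i6+i7  mulh+add  -- 2-wide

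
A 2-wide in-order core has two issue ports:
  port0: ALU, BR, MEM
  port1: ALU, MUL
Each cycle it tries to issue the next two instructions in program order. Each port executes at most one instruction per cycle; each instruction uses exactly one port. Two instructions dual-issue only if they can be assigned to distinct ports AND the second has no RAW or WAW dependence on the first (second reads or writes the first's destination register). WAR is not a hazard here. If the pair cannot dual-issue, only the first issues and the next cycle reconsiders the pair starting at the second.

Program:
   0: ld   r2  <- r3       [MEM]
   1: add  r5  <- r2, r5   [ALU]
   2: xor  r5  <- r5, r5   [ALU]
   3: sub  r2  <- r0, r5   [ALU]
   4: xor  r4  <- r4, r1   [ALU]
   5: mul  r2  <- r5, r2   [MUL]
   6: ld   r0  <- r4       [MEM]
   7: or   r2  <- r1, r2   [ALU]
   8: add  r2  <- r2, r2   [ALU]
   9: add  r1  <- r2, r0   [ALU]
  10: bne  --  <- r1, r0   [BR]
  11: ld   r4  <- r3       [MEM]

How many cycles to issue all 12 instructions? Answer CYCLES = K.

[0] i0  ld.MEM  -- RAW r2
[1] i1  add.ALU  -- RAW+WAW r5
[2] i2  xor.ALU  -- RAW r5
[3] i3,i4  sub.ALU/xor.ALU  -- dual
[4] i5,i6  mul.MUL/ld.MEM  -- dual
[5] i7  or.ALU  -- RAW+WAW r2
[6] i8  add.ALU  -- RAW r2
[7] i9  add.ALU  -- RAW r1
[8] i10  bne.BR  -- no-port BR/MEM
[9] i11  ld.MEM  -- tail

CYCLES = 10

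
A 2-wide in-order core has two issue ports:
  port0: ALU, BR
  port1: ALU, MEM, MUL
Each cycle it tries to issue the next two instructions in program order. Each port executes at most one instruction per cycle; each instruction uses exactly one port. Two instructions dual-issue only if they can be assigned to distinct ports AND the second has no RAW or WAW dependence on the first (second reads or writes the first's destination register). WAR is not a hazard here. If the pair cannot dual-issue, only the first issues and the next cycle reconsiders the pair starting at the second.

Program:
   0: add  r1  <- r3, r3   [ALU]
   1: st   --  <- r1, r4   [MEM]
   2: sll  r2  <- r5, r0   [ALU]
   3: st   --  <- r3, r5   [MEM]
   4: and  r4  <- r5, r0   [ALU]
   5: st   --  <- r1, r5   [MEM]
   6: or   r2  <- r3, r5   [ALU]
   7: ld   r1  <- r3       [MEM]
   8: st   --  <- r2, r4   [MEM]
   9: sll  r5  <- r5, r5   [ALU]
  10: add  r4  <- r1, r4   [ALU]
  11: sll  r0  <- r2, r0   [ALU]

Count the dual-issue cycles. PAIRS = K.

t=0 i0:add.ALU ; RAW r1
t=1 i1/i2:st.MEM/sll.ALU ; dual
t=2 i3/i4:st.MEM/and.ALU ; dual
t=3 i5/i6:st.MEM/or.ALU ; dual
t=4 i7:ld.MEM ; no-port MEM/MEM
t=5 i8/i9:st.MEM/sll.ALU ; dual
t=6 i10/i11:add.ALU/sll.ALU ; dual

PAIRS = 5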